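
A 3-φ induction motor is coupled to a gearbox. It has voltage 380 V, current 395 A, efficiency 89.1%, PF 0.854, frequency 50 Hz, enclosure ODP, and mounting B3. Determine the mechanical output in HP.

P_in = √3·V·I·cosφ = 1.732 × 380 × 395 × 0.854 = 222017 W
P_out = η·P_in = 0.891 × 222017 = 197817 W
= 197817/746 = 265 HP

265 HP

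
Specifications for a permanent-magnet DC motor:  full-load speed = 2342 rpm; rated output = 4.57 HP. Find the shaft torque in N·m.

13.9 N·m

P_out = 4.57 × 746 = 3409 W
ω = 2π × 2342/60 = 245.3 rad/s
τ = P_out/ω = 3409/245.3 = 13.9 N·m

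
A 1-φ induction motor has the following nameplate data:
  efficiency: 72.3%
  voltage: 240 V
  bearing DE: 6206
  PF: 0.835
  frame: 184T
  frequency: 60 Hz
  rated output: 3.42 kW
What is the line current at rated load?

23.6 A

P_out = 3.42 kW = 3420 W
P_in = P_out / η = 3420 / 0.723 = 4730 W
I = P_in / (V·cosφ) = 4730 / (240 × 0.835) = 23.6 A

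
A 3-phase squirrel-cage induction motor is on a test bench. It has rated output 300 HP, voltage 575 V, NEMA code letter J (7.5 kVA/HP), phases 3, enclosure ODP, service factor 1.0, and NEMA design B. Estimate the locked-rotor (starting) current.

2260 A

S_LR = 7.5 × 300 = 2250 kVA
I_LR = S_LR/(√3·V_L) = 2250000/(1.732×575) = 2260 A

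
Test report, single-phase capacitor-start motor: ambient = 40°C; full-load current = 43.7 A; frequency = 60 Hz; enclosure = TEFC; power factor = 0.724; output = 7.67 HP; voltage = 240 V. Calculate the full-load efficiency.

75.4 %

P_out = 7.67 × 746 = 5722 W
P_in = V·I·cosφ = 240 × 43.7 × 0.724 = 7593 W
η = P_out / P_in = 5722 / 7593 = 0.754 = 75.4%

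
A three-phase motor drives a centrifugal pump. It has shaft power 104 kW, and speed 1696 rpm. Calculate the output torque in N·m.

ω = 2π × 1696/60 = 177.6 rad/s
τ = P/ω = 104000/177.6 = 586 N·m

586 N·m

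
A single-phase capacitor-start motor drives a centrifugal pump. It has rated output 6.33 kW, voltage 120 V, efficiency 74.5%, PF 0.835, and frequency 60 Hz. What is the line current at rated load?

84.8 A

P_out = 6.33 kW = 6330 W
P_in = P_out / η = 6330 / 0.745 = 8497 W
I = P_in / (V·cosφ) = 8497 / (120 × 0.835) = 84.8 A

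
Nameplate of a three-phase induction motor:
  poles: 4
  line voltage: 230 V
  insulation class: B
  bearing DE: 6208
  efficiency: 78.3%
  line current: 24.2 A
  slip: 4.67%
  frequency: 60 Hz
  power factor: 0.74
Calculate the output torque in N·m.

P_in = √3·V·I·cosφ = 1.732 × 230 × 24.2 × 0.74 = 7134 W
P_out = η·P_in = 0.783 × 7134 = 5586 W
n_s = 120×60/4 = 1800 rpm; n = 1800×(1−0.0467) = 1716 rpm
ω = 2π×1716/60 = 179.7 rad/s
τ = P_out/ω = 5586/179.7 = 31.1 N·m

31.1 N·m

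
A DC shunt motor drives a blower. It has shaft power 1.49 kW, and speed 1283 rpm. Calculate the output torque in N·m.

ω = 2π × 1283/60 = 134.4 rad/s
τ = P/ω = 1490/134.4 = 11.1 N·m

11.1 N·m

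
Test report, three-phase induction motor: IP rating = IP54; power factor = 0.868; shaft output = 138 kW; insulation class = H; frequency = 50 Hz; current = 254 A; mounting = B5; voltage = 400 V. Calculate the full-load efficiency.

90.3 %

P_out = 138 kW = 138000 W
P_in = √3·V_L·I_L·cosφ = 1.732 × 400 × 254 × 0.868 = 152743 W
η = P_out / P_in = 138000 / 152743 = 0.903 = 90.3%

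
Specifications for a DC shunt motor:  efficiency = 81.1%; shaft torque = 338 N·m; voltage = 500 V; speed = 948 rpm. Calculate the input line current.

82.7 A

ω = 2π×948/60 = 99.27 rad/s; P_out = τω = 338 × 99.27 = 33553 W
P_in = P_out / η = 33553 / 0.811 = 41372 W
I = P_in / V = 41372 / 500 = 82.7 A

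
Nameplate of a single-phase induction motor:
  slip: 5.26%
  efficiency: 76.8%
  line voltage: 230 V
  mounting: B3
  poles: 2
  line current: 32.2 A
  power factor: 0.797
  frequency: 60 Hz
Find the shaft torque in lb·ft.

P_in = V·I·cosφ = 230 × 32.2 × 0.797 = 5903 W
P_out = η·P_in = 0.768 × 5903 = 4534 W
n_s = 120×60/2 = 3600 rpm; n = 3600×(1−0.0526) = 3411 rpm
ω = 2π×3411/60 = 357.2 rad/s
τ = P_out/ω = 4534/357.2 = 12.69 N·m
In lb·ft: 12.69/1.356 = 9.36 lb·ft

9.36 lb·ft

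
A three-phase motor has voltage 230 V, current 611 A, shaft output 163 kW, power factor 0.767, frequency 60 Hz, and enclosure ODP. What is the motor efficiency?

87.3 %

P_out = 163 kW = 163000 W
P_in = √3·V_L·I_L·cosφ = 1.732 × 230 × 611 × 0.767 = 186686 W
η = P_out / P_in = 163000 / 186686 = 0.873 = 87.3%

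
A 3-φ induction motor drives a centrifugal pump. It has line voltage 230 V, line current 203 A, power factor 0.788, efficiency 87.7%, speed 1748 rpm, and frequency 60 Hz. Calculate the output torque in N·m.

P_in = √3·V·I·cosφ = 1.732 × 230 × 203 × 0.788 = 63723 W
P_out = η·P_in = 0.877 × 63723 = 55885 W
n = 1748 rpm
ω = 2π×1748/60 = 183.1 rad/s
τ = P_out/ω = 55885/183.1 = 305 N·m

305 N·m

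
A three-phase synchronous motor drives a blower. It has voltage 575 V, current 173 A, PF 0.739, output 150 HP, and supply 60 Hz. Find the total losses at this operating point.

P_in = √3·V·I·cosφ = 1.732×575×173×0.739 = 127323 W
P_out = 150×746 = 111900 W
Losses = P_in − P_out = 127323 − 111900 = 15423 W

15.4 kW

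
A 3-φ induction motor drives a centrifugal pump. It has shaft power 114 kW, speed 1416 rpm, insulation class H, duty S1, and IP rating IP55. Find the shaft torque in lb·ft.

567 lb·ft

ω = 2π × 1416/60 = 148.3 rad/s
τ = P/ω = 114000/148.3 = 768.7 N·m
In lb·ft: 768.7/1.356 = 567 lb·ft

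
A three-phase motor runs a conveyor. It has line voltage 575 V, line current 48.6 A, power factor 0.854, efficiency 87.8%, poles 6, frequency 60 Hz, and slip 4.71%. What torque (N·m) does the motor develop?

303 N·m

P_in = √3·V·I·cosφ = 1.732 × 575 × 48.6 × 0.854 = 41334 W
P_out = η·P_in = 0.878 × 41334 = 36291 W
n_s = 120×60/6 = 1200 rpm; n = 1200×(1−0.0471) = 1143 rpm
ω = 2π×1143/60 = 119.7 rad/s
τ = P_out/ω = 36291/119.7 = 303 N·m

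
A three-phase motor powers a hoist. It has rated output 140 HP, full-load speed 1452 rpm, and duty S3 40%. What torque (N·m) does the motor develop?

687 N·m

P_out = 140 × 746 = 104440 W
ω = 2π × 1452/60 = 152.1 rad/s
τ = P_out/ω = 104440/152.1 = 687 N·m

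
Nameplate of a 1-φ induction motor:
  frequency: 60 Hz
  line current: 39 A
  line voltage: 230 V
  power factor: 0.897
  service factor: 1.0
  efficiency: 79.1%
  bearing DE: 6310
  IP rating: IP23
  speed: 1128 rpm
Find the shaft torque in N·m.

P_in = V·I·cosφ = 230 × 39 × 0.897 = 8046 W
P_out = η·P_in = 0.791 × 8046 = 6364 W
n = 1128 rpm
ω = 2π×1128/60 = 118.1 rad/s
τ = P_out/ω = 6364/118.1 = 53.9 N·m

53.9 N·m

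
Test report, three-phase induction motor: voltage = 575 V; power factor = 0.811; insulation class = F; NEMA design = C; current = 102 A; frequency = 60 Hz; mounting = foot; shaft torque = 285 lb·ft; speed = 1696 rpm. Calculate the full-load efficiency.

83.3 %

τ = 285 lb·ft × 1.356 = 386.5 N·m
ω = 2π × 1696/60 = 177.6 rad/s; P_out = τω = 386.5 × 177.6 = 68642 W
P_in = √3·V_L·I_L·cosφ = 1.732 × 575 × 102 × 0.811 = 82383 W
η = P_out / P_in = 68642 / 82383 = 0.833 = 83.3%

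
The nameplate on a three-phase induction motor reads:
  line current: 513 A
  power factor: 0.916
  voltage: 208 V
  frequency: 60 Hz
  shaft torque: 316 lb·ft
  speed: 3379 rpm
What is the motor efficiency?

89.6 %

τ = 316 lb·ft × 1.356 = 428.5 N·m
ω = 2π × 3379/60 = 353.8 rad/s; P_out = τω = 428.5 × 353.8 = 151603 W
P_in = √3·V_L·I_L·cosφ = 1.732 × 208 × 513 × 0.916 = 169287 W
η = P_out / P_in = 151603 / 169287 = 0.896 = 89.6%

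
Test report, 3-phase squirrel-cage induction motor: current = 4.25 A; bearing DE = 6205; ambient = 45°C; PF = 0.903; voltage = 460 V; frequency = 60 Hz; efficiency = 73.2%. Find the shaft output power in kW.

2.24 kW

P_in = √3·V·I·cosφ = 1.732 × 460 × 4.25 × 0.903 = 3058 W
P_out = η·P_in = 0.732 × 3058 = 2238 W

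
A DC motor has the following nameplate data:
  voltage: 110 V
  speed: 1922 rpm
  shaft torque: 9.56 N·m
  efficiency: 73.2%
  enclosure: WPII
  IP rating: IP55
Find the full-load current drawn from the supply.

ω = 2π×1922/60 = 201.3 rad/s; P_out = τω = 9.56 × 201.3 = 1924 W
P_in = P_out / η = 1924 / 0.732 = 2628 W
I = P_in / V = 2628 / 110 = 23.9 A

23.9 A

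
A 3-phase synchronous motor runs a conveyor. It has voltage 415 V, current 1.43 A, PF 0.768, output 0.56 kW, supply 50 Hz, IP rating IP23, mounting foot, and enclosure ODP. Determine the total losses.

229 W

P_in = √3·V·I·cosφ = 1.732×415×1.43×0.768 = 789 W
P_out = 560 W
Losses = P_in − P_out = 789 − 560 = 229 W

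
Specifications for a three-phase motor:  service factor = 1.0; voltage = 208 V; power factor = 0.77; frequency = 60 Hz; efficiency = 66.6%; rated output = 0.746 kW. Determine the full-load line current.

P_out = 0.746 kW = 746 W
P_in = P_out / η = 746 / 0.666 = 1120 W
I_L = P_in / (√3·V_L·cosφ) = 1120 / (1.732 × 208 × 0.77) = 4.04 A

4.04 A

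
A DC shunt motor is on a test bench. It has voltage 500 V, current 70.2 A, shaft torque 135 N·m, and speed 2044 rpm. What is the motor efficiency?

ω = 2π × 2044/60 = 214 rad/s; P_out = τω = 135 × 214 = 28890 W
P_in = V·I = 500 × 70.2 = 35100 W
η = P_out / P_in = 28890 / 35100 = 0.823 = 82.3%

82.3 %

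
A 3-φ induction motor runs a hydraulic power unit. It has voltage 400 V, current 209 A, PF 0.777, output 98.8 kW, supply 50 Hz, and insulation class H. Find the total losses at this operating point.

P_in = √3·V·I·cosφ = 1.732×400×209×0.777 = 112506 W
P_out = 98800 W
Losses = P_in − P_out = 112506 − 98800 = 13706 W

13700 W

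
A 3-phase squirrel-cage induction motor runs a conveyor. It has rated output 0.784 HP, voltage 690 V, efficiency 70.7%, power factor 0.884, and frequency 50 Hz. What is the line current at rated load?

P_out = 0.784 × 746 = 585 W
P_in = P_out / η = 585 / 0.707 = 827 W
I_L = P_in / (√3·V_L·cosφ) = 827 / (1.732 × 690 × 0.884) = 0.783 A

0.783 A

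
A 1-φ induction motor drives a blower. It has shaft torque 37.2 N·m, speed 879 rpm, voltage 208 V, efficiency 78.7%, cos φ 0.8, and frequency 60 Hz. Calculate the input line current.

26.1 A

ω = 2π×879/60 = 92.05 rad/s; P_out = τω = 37.2 × 92.05 = 3424 W
P_in = P_out / η = 3424 / 0.787 = 4351 W
I = P_in / (V·cosφ) = 4351 / (208 × 0.8) = 26.1 A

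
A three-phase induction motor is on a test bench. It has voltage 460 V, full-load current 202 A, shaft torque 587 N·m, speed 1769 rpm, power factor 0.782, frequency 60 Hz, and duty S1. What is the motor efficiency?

86.4 %

ω = 2π × 1769/60 = 185.2 rad/s; P_out = τω = 587 × 185.2 = 108712 W
P_in = √3·V_L·I_L·cosφ = 1.732 × 460 × 202 × 0.782 = 125853 W
η = P_out / P_in = 108712 / 125853 = 0.864 = 86.4%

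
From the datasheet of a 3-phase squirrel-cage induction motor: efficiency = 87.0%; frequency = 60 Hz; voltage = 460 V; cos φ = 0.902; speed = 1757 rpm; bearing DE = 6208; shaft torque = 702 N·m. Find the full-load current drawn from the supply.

207 A

ω = 2π×1757/60 = 184 rad/s; P_out = τω = 702 × 184 = 129168 W
P_in = P_out / η = 129168 / 0.870 = 148469 W
I_L = P_in / (√3·V_L·cosφ) = 148469 / (1.732 × 460 × 0.902) = 207 A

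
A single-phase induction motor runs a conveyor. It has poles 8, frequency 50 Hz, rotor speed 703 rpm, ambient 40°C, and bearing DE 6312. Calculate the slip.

6.27 %

n_s = 120f/p = 120×50/8 = 750 rpm
s = (n_s − n)/n_s = (750 − 703)/750 = 0.0627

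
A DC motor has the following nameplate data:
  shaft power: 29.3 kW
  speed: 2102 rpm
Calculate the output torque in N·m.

ω = 2π × 2102/60 = 220.1 rad/s
τ = P/ω = 29300/220.1 = 133 N·m

133 N·m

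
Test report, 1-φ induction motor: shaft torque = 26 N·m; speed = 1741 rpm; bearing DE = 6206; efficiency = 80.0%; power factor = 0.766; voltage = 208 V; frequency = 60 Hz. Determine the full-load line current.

37.2 A

ω = 2π×1741/60 = 182.3 rad/s; P_out = τω = 26 × 182.3 = 4740 W
P_in = P_out / η = 4740 / 0.800 = 5925 W
I = P_in / (V·cosφ) = 5925 / (208 × 0.766) = 37.2 A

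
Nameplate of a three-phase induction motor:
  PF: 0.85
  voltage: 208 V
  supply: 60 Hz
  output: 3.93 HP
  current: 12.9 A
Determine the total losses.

1020 W

P_in = √3·V·I·cosφ = 1.732×208×12.9×0.85 = 3950 W
P_out = 3.93×746 = 2932 W
Losses = P_in − P_out = 3950 − 2932 = 1018 W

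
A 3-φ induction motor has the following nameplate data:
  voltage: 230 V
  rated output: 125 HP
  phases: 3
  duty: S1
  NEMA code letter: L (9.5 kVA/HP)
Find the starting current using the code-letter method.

S_LR = 9.5 × 125 = 1187.5 kVA
I_LR = S_LR/(√3·V_L) = 1187500/(1.732×230) = 2980 A

2980 A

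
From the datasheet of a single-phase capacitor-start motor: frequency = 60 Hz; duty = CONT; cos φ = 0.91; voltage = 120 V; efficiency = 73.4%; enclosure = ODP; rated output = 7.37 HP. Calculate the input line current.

68.6 A

P_out = 7.37 × 746 = 5498 W
P_in = P_out / η = 5498 / 0.734 = 7490 W
I = P_in / (V·cosφ) = 7490 / (120 × 0.91) = 68.6 A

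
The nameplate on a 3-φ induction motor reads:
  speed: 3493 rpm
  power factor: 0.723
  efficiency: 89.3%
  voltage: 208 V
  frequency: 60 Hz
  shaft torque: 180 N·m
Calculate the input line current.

ω = 2π×3493/60 = 365.8 rad/s; P_out = τω = 180 × 365.8 = 65844 W
P_in = P_out / η = 65844 / 0.893 = 73733 W
I_L = P_in / (√3·V_L·cosφ) = 73733 / (1.732 × 208 × 0.723) = 283 A

283 A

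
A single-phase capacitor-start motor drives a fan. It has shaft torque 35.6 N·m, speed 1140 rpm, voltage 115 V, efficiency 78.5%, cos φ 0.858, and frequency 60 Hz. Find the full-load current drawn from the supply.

ω = 2π×1140/60 = 119.4 rad/s; P_out = τω = 35.6 × 119.4 = 4251 W
P_in = P_out / η = 4251 / 0.785 = 5415 W
I = P_in / (V·cosφ) = 5415 / (115 × 0.858) = 54.9 A

54.9 A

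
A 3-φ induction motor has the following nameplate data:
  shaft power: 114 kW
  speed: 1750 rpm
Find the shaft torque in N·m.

ω = 2π × 1750/60 = 183.3 rad/s
τ = P/ω = 114000/183.3 = 622 N·m

622 N·m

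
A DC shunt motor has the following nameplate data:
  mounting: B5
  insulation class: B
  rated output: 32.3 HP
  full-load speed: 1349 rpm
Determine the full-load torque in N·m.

P_out = 32.3 × 746 = 24096 W
ω = 2π × 1349/60 = 141.3 rad/s
τ = P_out/ω = 24096/141.3 = 171 N·m

171 N·m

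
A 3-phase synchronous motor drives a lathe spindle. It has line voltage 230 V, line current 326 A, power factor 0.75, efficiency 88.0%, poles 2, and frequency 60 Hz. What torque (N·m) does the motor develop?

P_in = √3·V·I·cosφ = 1.732 × 230 × 326 × 0.75 = 97399 W
P_out = η·P_in = 0.88 × 97399 = 85711 W
n = n_s = 120×60/2 = 3600 rpm (synchronous)
ω = 2π×3600/60 = 377 rad/s
τ = P_out/ω = 85711/377 = 227 N·m

227 N·m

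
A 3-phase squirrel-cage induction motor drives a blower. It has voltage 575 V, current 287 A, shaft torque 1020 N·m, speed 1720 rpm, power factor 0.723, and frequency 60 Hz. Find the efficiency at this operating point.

ω = 2π × 1720/60 = 180.1 rad/s; P_out = τω = 1020 × 180.1 = 183702 W
P_in = √3·V_L·I_L·cosφ = 1.732 × 575 × 287 × 0.723 = 206650 W
η = P_out / P_in = 183702 / 206650 = 0.889 = 88.9%

88.9 %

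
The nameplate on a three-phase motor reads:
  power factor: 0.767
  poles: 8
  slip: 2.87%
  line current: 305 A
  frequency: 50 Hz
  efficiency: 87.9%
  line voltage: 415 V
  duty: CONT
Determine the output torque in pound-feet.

1430 lb·ft

P_in = √3·V·I·cosφ = 1.732 × 415 × 305 × 0.767 = 168148 W
P_out = η·P_in = 0.879 × 168148 = 147802 W
n_s = 120×50/8 = 750 rpm; n = 750×(1−0.0287) = 728 rpm
ω = 2π×728/60 = 76.24 rad/s
τ = P_out/ω = 147802/76.24 = 1939 N·m
In lb·ft: 1939/1.356 = 1430 lb·ft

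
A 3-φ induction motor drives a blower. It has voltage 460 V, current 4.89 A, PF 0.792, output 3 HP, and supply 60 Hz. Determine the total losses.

848 W

P_in = √3·V·I·cosφ = 1.732×460×4.89×0.792 = 3086 W
P_out = 3×746 = 2238 W
Losses = P_in − P_out = 3086 − 2238 = 848 W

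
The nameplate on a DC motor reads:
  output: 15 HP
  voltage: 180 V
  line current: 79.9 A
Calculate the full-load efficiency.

77.8 %

P_out = 15 × 746 = 11190 W
P_in = V·I = 180 × 79.9 = 14382 W
η = P_out / P_in = 11190 / 14382 = 0.778 = 77.8%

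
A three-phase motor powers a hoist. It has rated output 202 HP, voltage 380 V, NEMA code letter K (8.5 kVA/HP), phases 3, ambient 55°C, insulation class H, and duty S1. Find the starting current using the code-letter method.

S_LR = 8.5 × 202 = 1717 kVA
I_LR = S_LR/(√3·V_L) = 1717000/(1.732×380) = 2610 A

2610 A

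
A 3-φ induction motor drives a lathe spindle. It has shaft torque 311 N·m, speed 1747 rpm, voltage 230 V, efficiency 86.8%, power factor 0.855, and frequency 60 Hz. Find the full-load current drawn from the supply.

ω = 2π×1747/60 = 182.9 rad/s; P_out = τω = 311 × 182.9 = 56882 W
P_in = P_out / η = 56882 / 0.868 = 65532 W
I_L = P_in / (√3·V_L·cosφ) = 65532 / (1.732 × 230 × 0.855) = 192 A

192 A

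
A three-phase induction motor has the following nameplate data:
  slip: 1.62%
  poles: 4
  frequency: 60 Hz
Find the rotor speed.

n_s = 120f/p = 120×60/4 = 1800 rpm
n = n_s(1 − s) = 1800 × (1 − 0.0162) = 1771 rpm

1771 rpm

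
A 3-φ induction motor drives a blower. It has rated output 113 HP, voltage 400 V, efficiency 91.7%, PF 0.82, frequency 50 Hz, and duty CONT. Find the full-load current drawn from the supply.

162 A

P_out = 113 × 746 = 84298 W
P_in = P_out / η = 84298 / 0.917 = 91928 W
I_L = P_in / (√3·V_L·cosφ) = 91928 / (1.732 × 400 × 0.82) = 162 A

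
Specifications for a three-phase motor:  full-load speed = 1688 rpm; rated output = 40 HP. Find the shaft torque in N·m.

P_out = 40 × 746 = 29840 W
ω = 2π × 1688/60 = 176.8 rad/s
τ = P_out/ω = 29840/176.8 = 169 N·m

169 N·m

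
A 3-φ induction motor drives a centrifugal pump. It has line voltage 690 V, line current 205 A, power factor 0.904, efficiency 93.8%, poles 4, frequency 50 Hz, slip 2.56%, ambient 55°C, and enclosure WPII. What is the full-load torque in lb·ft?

1000 lb·ft

P_in = √3·V·I·cosφ = 1.732 × 690 × 205 × 0.904 = 221472 W
P_out = η·P_in = 0.938 × 221472 = 207741 W
n_s = 120×50/4 = 1500 rpm; n = 1500×(1−0.0256) = 1462 rpm
ω = 2π×1462/60 = 153.1 rad/s
τ = P_out/ω = 207741/153.1 = 1357 N·m
In lb·ft: 1357/1.356 = 1000 lb·ft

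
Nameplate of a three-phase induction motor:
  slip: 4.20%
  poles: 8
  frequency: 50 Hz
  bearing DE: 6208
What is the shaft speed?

n_s = 120f/p = 120×50/8 = 750 rpm
n = n_s(1 − s) = 750 × (1 − 0.042) = 718 rpm

718 rpm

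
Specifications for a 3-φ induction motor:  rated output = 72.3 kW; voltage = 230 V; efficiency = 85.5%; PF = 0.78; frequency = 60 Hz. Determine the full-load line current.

P_out = 72.3 kW = 72300 W
P_in = P_out / η = 72300 / 0.855 = 84561 W
I_L = P_in / (√3·V_L·cosφ) = 84561 / (1.732 × 230 × 0.78) = 272 A

272 A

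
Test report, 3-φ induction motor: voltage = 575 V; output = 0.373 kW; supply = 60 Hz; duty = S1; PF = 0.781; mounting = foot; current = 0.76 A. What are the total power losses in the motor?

P_in = √3·V·I·cosφ = 1.732×575×0.76×0.781 = 591 W
P_out = 373 W
Losses = P_in − P_out = 591 − 373 = 218 W

218 W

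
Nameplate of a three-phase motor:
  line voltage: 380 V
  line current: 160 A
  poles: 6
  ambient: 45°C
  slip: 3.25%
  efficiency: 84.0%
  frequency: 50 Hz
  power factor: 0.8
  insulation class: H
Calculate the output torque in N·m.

698 N·m

P_in = √3·V·I·cosφ = 1.732 × 380 × 160 × 0.8 = 84244 W
P_out = η·P_in = 0.84 × 84244 = 70765 W
n_s = 120×50/6 = 1000 rpm; n = 1000×(1−0.0325) = 968 rpm
ω = 2π×968/60 = 101.4 rad/s
τ = P_out/ω = 70765/101.4 = 698 N·m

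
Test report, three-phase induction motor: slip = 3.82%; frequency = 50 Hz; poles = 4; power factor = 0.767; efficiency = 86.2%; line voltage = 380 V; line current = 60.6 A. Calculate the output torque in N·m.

P_in = √3·V·I·cosφ = 1.732 × 380 × 60.6 × 0.767 = 30591 W
P_out = η·P_in = 0.862 × 30591 = 26369 W
n_s = 120×50/4 = 1500 rpm; n = 1500×(1−0.0382) = 1443 rpm
ω = 2π×1443/60 = 151.1 rad/s
τ = P_out/ω = 26369/151.1 = 175 N·m

175 N·m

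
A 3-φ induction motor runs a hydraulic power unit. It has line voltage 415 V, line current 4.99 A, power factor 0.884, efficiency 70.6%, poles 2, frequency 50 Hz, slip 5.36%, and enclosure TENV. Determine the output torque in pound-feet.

5.55 lb·ft

P_in = √3·V·I·cosφ = 1.732 × 415 × 4.99 × 0.884 = 3171 W
P_out = η·P_in = 0.706 × 3171 = 2239 W
n_s = 120×50/2 = 3000 rpm; n = 3000×(1−0.0536) = 2839 rpm
ω = 2π×2839/60 = 297.3 rad/s
τ = P_out/ω = 2239/297.3 = 7.531 N·m
In lb·ft: 7.531/1.356 = 5.55 lb·ft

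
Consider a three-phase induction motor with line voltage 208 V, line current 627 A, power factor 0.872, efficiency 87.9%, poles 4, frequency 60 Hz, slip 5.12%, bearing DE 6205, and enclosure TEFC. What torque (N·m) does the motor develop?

P_in = √3·V·I·cosφ = 1.732 × 208 × 627 × 0.872 = 196968 W
P_out = η·P_in = 0.879 × 196968 = 173135 W
n_s = 120×60/4 = 1800 rpm; n = 1800×(1−0.0512) = 1708 rpm
ω = 2π×1708/60 = 178.9 rad/s
τ = P_out/ω = 173135/178.9 = 968 N·m

968 N·m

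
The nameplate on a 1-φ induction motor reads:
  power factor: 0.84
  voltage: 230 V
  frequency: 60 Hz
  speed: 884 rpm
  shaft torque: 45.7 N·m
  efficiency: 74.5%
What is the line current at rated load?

29.4 A

ω = 2π×884/60 = 92.57 rad/s; P_out = τω = 45.7 × 92.57 = 4230 W
P_in = P_out / η = 4230 / 0.745 = 5678 W
I = P_in / (V·cosφ) = 5678 / (230 × 0.84) = 29.4 A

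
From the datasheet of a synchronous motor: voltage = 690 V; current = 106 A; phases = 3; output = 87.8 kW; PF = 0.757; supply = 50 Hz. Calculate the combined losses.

P_in = √3·V·I·cosφ = 1.732×690×106×0.757 = 95896 W
P_out = 87800 W
Losses = P_in − P_out = 95896 − 87800 = 8096 W

8100 W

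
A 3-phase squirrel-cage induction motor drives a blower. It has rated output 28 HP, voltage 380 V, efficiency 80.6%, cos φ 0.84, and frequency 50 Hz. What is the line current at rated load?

46.9 A

P_out = 28 × 746 = 20888 W
P_in = P_out / η = 20888 / 0.806 = 25916 W
I_L = P_in / (√3·V_L·cosφ) = 25916 / (1.732 × 380 × 0.84) = 46.9 A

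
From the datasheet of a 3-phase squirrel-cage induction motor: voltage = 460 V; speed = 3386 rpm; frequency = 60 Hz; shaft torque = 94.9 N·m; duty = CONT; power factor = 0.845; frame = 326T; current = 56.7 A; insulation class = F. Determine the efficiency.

ω = 2π × 3386/60 = 354.6 rad/s; P_out = τω = 94.9 × 354.6 = 33652 W
P_in = √3·V_L·I_L·cosφ = 1.732 × 460 × 56.7 × 0.845 = 38172 W
η = P_out / P_in = 33652 / 38172 = 0.882 = 88.2%

88.2 %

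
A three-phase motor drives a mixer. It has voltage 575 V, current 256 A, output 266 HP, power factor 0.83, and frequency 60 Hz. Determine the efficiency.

P_out = 266 × 746 = 198436 W
P_in = √3·V_L·I_L·cosφ = 1.732 × 575 × 256 × 0.83 = 211609 W
η = P_out / P_in = 198436 / 211609 = 0.938 = 93.8%

93.8 %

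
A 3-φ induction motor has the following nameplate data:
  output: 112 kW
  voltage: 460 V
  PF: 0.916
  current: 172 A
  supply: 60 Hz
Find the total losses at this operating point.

13.5 kW

P_in = √3·V·I·cosφ = 1.732×460×172×0.916 = 125525 W
P_out = 112000 W
Losses = P_in − P_out = 125525 − 112000 = 13525 W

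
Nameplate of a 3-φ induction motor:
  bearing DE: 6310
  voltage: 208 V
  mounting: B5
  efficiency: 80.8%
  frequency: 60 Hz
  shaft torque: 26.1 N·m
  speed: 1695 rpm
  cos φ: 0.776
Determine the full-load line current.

20.5 A

ω = 2π×1695/60 = 177.5 rad/s; P_out = τω = 26.1 × 177.5 = 4633 W
P_in = P_out / η = 4633 / 0.808 = 5734 W
I_L = P_in / (√3·V_L·cosφ) = 5734 / (1.732 × 208 × 0.776) = 20.5 A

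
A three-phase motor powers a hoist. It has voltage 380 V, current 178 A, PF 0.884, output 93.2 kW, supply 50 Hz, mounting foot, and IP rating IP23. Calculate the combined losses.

10400 W

P_in = √3·V·I·cosφ = 1.732×380×178×0.884 = 103563 W
P_out = 93200 W
Losses = P_in − P_out = 103563 − 93200 = 10363 W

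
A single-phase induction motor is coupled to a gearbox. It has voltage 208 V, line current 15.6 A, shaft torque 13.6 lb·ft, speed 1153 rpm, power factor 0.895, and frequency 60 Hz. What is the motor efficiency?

τ = 13.6 lb·ft × 1.356 = 18.44 N·m
ω = 2π × 1153/60 = 120.7 rad/s; P_out = τω = 18.44 × 120.7 = 2226 W
P_in = V·I·cosφ = 208 × 15.6 × 0.895 = 2904 W
η = P_out / P_in = 2226 / 2904 = 0.767 = 76.7%

76.7 %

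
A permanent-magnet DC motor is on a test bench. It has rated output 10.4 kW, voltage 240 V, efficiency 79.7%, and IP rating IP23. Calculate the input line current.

P_out = 10.4 kW = 10400 W
P_in = P_out / η = 10400 / 0.797 = 13049 W
I = P_in / V = 13049 / 240 = 54.4 A

54.4 A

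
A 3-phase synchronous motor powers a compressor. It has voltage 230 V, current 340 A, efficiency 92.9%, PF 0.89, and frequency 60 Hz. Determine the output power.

P_in = √3·V·I·cosφ = 1.732 × 230 × 340 × 0.89 = 120544 W
P_out = η·P_in = 0.929 × 120544 = 111985 W

112 kW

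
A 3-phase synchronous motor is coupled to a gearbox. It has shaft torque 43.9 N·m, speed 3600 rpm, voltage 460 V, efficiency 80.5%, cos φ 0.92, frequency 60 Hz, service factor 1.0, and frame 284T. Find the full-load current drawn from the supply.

ω = 2π×3600/60 = 377 rad/s; P_out = τω = 43.9 × 377 = 16550 W
P_in = P_out / η = 16550 / 0.805 = 20559 W
I_L = P_in / (√3·V_L·cosφ) = 20559 / (1.732 × 460 × 0.92) = 28 A

28 A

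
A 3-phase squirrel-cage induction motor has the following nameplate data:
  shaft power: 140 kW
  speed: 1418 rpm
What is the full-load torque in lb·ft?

ω = 2π × 1418/60 = 148.5 rad/s
τ = P/ω = 140000/148.5 = 942.8 N·m
In lb·ft: 942.8/1.356 = 695 lb·ft

695 lb·ft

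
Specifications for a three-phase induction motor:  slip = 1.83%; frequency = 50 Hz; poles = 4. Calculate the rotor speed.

n_s = 120f/p = 120×50/4 = 1500 rpm
n = n_s(1 − s) = 1500 × (1 − 0.0183) = 1473 rpm

1473 rpm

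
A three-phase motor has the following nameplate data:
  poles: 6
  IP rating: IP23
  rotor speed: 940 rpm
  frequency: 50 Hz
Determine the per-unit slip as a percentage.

n_s = 120f/p = 120×50/6 = 1000 rpm
s = (n_s − n)/n_s = (1000 − 940)/1000 = 0.0600

6.00 %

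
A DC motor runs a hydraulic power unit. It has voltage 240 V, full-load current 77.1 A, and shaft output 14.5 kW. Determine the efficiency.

78.4 %

P_out = 14.5 kW = 14500 W
P_in = V·I = 240 × 77.1 = 18504 W
η = P_out / P_in = 14500 / 18504 = 0.784 = 78.4%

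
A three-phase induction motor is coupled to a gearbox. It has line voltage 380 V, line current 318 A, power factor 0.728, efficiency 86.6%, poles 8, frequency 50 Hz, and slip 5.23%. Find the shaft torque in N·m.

1770 N·m

P_in = √3·V·I·cosφ = 1.732 × 380 × 318 × 0.728 = 152367 W
P_out = η·P_in = 0.866 × 152367 = 131950 W
n_s = 120×50/8 = 750 rpm; n = 750×(1−0.0523) = 711 rpm
ω = 2π×711/60 = 74.46 rad/s
τ = P_out/ω = 131950/74.46 = 1770 N·m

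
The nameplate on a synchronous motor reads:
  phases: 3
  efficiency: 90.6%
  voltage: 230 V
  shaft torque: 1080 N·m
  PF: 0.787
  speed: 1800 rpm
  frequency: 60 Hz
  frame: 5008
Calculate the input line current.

717 A

ω = 2π×1800/60 = 188.5 rad/s; P_out = τω = 1080 × 188.5 = 203580 W
P_in = P_out / η = 203580 / 0.906 = 224702 W
I_L = P_in / (√3·V_L·cosφ) = 224702 / (1.732 × 230 × 0.787) = 717 A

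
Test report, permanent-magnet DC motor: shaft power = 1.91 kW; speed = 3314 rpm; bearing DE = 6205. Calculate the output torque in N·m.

ω = 2π × 3314/60 = 347 rad/s
τ = P/ω = 1910/347 = 5.5 N·m

5.5 N·m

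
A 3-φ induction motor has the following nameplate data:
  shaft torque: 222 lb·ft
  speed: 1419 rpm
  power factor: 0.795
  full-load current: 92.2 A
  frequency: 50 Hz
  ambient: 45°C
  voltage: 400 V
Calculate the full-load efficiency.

τ = 222 lb·ft × 1.356 = 301 N·m
ω = 2π × 1419/60 = 148.6 rad/s; P_out = τω = 301 × 148.6 = 44729 W
P_in = √3·V_L·I_L·cosφ = 1.732 × 400 × 92.2 × 0.795 = 50782 W
η = P_out / P_in = 44729 / 50782 = 0.881 = 88.1%

88.1 %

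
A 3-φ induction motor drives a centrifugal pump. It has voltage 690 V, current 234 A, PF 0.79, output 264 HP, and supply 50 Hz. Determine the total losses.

P_in = √3·V·I·cosφ = 1.732×690×234×0.79 = 220922 W
P_out = 264×746 = 196944 W
Losses = P_in − P_out = 220922 − 196944 = 23978 W

24000 W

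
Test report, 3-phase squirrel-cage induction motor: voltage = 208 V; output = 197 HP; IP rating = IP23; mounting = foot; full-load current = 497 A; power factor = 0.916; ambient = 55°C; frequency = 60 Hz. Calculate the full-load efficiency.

89.6 %

P_out = 197 × 746 = 146962 W
P_in = √3·V_L·I_L·cosφ = 1.732 × 208 × 497 × 0.916 = 164007 W
η = P_out / P_in = 146962 / 164007 = 0.896 = 89.6%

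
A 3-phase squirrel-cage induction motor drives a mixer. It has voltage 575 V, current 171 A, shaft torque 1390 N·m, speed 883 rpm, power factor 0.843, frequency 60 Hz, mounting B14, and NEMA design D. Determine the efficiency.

ω = 2π × 883/60 = 92.47 rad/s; P_out = τω = 1390 × 92.47 = 128533 W
P_in = √3·V_L·I_L·cosφ = 1.732 × 575 × 171 × 0.843 = 143562 W
η = P_out / P_in = 128533 / 143562 = 0.895 = 89.5%

89.5 %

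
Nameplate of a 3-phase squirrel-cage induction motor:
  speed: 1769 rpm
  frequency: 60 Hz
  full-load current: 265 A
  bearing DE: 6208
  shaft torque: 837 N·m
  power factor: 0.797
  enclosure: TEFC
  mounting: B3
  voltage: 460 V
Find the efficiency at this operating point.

92.1 %

ω = 2π × 1769/60 = 185.2 rad/s; P_out = τω = 837 × 185.2 = 155012 W
P_in = √3·V_L·I_L·cosφ = 1.732 × 460 × 265 × 0.797 = 168271 W
η = P_out / P_in = 155012 / 168271 = 0.921 = 92.1%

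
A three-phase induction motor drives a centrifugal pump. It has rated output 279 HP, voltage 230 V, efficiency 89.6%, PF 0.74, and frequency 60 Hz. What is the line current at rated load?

P_out = 279 × 746 = 208134 W
P_in = P_out / η = 208134 / 0.896 = 232292 W
I_L = P_in / (√3·V_L·cosφ) = 232292 / (1.732 × 230 × 0.74) = 788 A

788 A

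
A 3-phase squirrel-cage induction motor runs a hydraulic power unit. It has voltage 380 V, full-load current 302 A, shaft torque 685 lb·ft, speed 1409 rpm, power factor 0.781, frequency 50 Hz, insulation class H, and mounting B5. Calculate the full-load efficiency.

88.3 %

τ = 685 lb·ft × 1.356 = 928.9 N·m
ω = 2π × 1409/60 = 147.6 rad/s; P_out = τω = 928.9 × 147.6 = 137106 W
P_in = √3·V_L·I_L·cosφ = 1.732 × 380 × 302 × 0.781 = 155235 W
η = P_out / P_in = 137106 / 155235 = 0.883 = 88.3%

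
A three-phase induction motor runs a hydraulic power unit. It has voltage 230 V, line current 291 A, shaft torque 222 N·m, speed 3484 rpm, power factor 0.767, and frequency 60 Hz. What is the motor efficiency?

ω = 2π × 3484/60 = 364.8 rad/s; P_out = τω = 222 × 364.8 = 80986 W
P_in = √3·V_L·I_L·cosφ = 1.732 × 230 × 291 × 0.767 = 88913 W
η = P_out / P_in = 80986 / 88913 = 0.911 = 91.1%

91.1 %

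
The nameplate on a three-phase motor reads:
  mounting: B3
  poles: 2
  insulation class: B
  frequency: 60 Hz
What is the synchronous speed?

n_s = 120f/p = 120×60/2 = 3600 rpm

3600 rpm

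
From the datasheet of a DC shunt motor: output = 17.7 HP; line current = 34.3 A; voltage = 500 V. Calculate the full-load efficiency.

P_out = 17.7 × 746 = 13204 W
P_in = V·I = 500 × 34.3 = 17150 W
η = P_out / P_in = 13204 / 17150 = 0.770 = 77.0%

77.0 %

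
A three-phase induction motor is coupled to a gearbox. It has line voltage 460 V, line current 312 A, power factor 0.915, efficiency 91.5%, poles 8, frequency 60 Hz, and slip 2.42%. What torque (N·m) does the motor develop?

2260 N·m

P_in = √3·V·I·cosφ = 1.732 × 460 × 312 × 0.915 = 227448 W
P_out = η·P_in = 0.915 × 227448 = 208115 W
n_s = 120×60/8 = 900 rpm; n = 900×(1−0.0242) = 878 rpm
ω = 2π×878/60 = 91.94 rad/s
τ = P_out/ω = 208115/91.94 = 2260 N·m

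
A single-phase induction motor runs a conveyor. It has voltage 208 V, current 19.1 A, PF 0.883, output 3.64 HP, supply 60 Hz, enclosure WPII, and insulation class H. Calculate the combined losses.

793 W

P_in = V·I·cosφ = 208×19.1×0.883 = 3508 W
P_out = 3.64×746 = 2715 W
Losses = P_in − P_out = 3508 − 2715 = 793 W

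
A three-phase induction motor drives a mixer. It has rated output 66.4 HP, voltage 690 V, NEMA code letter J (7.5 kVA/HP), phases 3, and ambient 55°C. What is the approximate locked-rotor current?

417 A

S_LR = 7.5 × 66.4 = 498 kVA
I_LR = S_LR/(√3·V_L) = 498000/(1.732×690) = 417 A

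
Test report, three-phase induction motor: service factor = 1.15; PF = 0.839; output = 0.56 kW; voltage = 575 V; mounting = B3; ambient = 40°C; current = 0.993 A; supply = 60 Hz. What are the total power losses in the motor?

270 W

P_in = √3·V·I·cosφ = 1.732×575×0.993×0.839 = 830 W
P_out = 560 W
Losses = P_in − P_out = 830 − 560 = 270 W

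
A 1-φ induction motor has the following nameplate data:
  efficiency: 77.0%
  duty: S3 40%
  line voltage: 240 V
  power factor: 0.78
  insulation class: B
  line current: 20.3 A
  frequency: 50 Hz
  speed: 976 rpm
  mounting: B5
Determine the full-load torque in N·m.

P_in = V·I·cosφ = 240 × 20.3 × 0.78 = 3800 W
P_out = η·P_in = 0.77 × 3800 = 2926 W
n = 976 rpm
ω = 2π×976/60 = 102.2 rad/s
τ = P_out/ω = 2926/102.2 = 28.6 N·m

28.6 N·m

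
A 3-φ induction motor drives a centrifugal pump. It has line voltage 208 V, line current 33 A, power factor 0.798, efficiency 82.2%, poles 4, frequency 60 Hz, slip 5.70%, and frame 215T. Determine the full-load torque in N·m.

P_in = √3·V·I·cosφ = 1.732 × 208 × 33 × 0.798 = 9487 W
P_out = η·P_in = 0.822 × 9487 = 7798 W
n_s = 120×60/4 = 1800 rpm; n = 1800×(1−0.057) = 1697 rpm
ω = 2π×1697/60 = 177.7 rad/s
τ = P_out/ω = 7798/177.7 = 43.9 N·m

43.9 N·m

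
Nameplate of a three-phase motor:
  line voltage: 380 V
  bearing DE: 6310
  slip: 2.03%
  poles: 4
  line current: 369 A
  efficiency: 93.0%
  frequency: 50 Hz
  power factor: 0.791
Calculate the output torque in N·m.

1160 N·m

P_in = √3·V·I·cosφ = 1.732 × 380 × 369 × 0.791 = 192103 W
P_out = η·P_in = 0.93 × 192103 = 178656 W
n_s = 120×50/4 = 1500 rpm; n = 1500×(1−0.0203) = 1470 rpm
ω = 2π×1470/60 = 153.9 rad/s
τ = P_out/ω = 178656/153.9 = 1160 N·m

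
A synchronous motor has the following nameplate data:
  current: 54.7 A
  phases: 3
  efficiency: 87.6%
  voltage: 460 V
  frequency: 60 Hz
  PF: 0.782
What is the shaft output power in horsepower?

P_in = √3·V·I·cosφ = 1.732 × 460 × 54.7 × 0.782 = 34080 W
P_out = η·P_in = 0.876 × 34080 = 29854 W
= 29854/746 = 40 HP

40 HP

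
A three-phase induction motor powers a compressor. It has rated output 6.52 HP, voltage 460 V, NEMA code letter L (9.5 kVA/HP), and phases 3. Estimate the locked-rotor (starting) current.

S_LR = 9.5 × 6.52 = 61.94 kVA
I_LR = S_LR/(√3·V_L) = 61940/(1.732×460) = 77.7 A

77.7 A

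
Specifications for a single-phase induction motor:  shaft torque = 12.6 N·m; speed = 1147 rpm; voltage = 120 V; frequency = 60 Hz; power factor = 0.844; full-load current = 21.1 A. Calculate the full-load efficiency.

70.8 %

ω = 2π × 1147/60 = 120.1 rad/s; P_out = τω = 12.6 × 120.1 = 1513 W
P_in = V·I·cosφ = 120 × 21.1 × 0.844 = 2137 W
η = P_out / P_in = 1513 / 2137 = 0.708 = 70.8%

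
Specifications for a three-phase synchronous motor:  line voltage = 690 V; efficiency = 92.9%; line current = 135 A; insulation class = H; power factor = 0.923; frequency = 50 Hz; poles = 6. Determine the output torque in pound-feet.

974 lb·ft

P_in = √3·V·I·cosφ = 1.732 × 690 × 135 × 0.923 = 148913 W
P_out = η·P_in = 0.929 × 148913 = 138340 W
n = n_s = 120×50/6 = 1000 rpm (synchronous)
ω = 2π×1000/60 = 104.7 rad/s
τ = P_out/ω = 138340/104.7 = 1321 N·m
In lb·ft: 1321/1.356 = 974 lb·ft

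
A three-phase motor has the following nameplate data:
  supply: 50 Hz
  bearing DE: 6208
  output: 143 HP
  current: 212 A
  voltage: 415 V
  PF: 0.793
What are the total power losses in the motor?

14200 W

P_in = √3·V·I·cosφ = 1.732×415×212×0.793 = 120838 W
P_out = 143×746 = 106678 W
Losses = P_in − P_out = 120838 − 106678 = 14160 W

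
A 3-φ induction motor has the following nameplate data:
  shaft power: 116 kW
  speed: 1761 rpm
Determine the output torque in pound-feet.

464 lb·ft

ω = 2π × 1761/60 = 184.4 rad/s
τ = P/ω = 116000/184.4 = 629.1 N·m
In lb·ft: 629.1/1.356 = 464 lb·ft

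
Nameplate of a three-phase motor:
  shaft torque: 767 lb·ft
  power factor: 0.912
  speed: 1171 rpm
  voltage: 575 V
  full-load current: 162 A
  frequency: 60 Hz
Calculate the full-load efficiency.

τ = 767 lb·ft × 1.356 = 1040 N·m
ω = 2π × 1171/60 = 122.6 rad/s; P_out = τω = 1040 × 122.6 = 127504 W
P_in = √3·V_L·I_L·cosφ = 1.732 × 575 × 162 × 0.912 = 147138 W
η = P_out / P_in = 127504 / 147138 = 0.867 = 86.7%

86.7 %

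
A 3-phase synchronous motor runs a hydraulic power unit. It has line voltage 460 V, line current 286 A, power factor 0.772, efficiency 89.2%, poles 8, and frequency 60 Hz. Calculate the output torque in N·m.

P_in = √3·V·I·cosφ = 1.732 × 460 × 286 × 0.772 = 175909 W
P_out = η·P_in = 0.892 × 175909 = 156911 W
n = n_s = 120×60/8 = 900 rpm (synchronous)
ω = 2π×900/60 = 94.25 rad/s
τ = P_out/ω = 156911/94.25 = 1660 N·m

1660 N·m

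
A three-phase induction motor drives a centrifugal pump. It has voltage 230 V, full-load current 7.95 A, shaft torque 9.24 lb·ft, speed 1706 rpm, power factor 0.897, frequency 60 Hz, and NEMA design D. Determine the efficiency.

78.8 %

τ = 9.24 lb·ft × 1.356 = 12.53 N·m
ω = 2π × 1706/60 = 178.7 rad/s; P_out = τω = 12.53 × 178.7 = 2239 W
P_in = √3·V_L·I_L·cosφ = 1.732 × 230 × 7.95 × 0.897 = 2841 W
η = P_out / P_in = 2239 / 2841 = 0.788 = 78.8%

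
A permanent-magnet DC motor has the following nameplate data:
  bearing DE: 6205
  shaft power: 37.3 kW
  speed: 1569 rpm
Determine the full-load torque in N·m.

ω = 2π × 1569/60 = 164.3 rad/s
τ = P/ω = 37300/164.3 = 227 N·m

227 N·m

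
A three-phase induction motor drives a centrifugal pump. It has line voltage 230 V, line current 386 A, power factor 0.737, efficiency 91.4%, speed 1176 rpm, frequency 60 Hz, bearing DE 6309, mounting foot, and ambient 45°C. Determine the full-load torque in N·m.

P_in = √3·V·I·cosφ = 1.732 × 230 × 386 × 0.737 = 113326 W
P_out = η·P_in = 0.914 × 113326 = 103580 W
n = 1176 rpm
ω = 2π×1176/60 = 123.2 rad/s
τ = P_out/ω = 103580/123.2 = 841 N·m

841 N·m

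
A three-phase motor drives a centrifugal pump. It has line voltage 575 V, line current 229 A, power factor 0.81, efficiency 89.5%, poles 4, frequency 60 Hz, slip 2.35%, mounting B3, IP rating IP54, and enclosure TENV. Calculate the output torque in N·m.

898 N·m

P_in = √3·V·I·cosφ = 1.732 × 575 × 229 × 0.81 = 184729 W
P_out = η·P_in = 0.895 × 184729 = 165332 W
n_s = 120×60/4 = 1800 rpm; n = 1800×(1−0.0235) = 1758 rpm
ω = 2π×1758/60 = 184.1 rad/s
τ = P_out/ω = 165332/184.1 = 898 N·m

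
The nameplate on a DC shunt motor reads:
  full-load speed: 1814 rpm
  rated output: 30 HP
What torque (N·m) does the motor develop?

P_out = 30 × 746 = 22380 W
ω = 2π × 1814/60 = 190 rad/s
τ = P_out/ω = 22380/190 = 118 N·m

118 N·m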